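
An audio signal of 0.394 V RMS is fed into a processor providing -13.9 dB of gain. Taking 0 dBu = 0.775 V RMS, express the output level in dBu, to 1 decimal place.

Input level: 20·log₁₀(0.394/0.775) = -5.88 dBu.
Output: -5.88 − 13.9 = -19.8 dBu.

-19.8 dBu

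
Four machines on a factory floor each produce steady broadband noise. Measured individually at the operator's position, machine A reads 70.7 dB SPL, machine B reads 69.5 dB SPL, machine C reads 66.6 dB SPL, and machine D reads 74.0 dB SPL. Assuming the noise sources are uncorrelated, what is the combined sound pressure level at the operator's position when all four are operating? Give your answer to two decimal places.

Uncorrelated sources add in intensity (power), not in dB.
L_total = 10·log₁₀(10^(70.7/10) + 10^(69.5/10) + 10^(66.6/10) + 10^(74.0/10)) = 10·log₁₀(50350000) = 77.02 dB SPL.

77.02 dB SPL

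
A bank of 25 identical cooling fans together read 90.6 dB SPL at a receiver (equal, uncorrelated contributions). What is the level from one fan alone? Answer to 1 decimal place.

25 equal incoherent sources add 10·log₁₀(25) = 13.98 dB over one source.
L_one = 90.6 − 13.98 = 76.6 dB SPL.

76.6 dB SPL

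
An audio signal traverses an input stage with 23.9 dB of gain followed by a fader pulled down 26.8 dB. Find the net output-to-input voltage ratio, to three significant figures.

0.716

Net gain = 23.9 + (−26.8) = -2.9 dB.
Voltage ratio = 10^(-2.9/20) = 0.716.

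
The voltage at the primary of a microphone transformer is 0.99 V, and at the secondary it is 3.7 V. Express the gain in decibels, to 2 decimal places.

For a voltage ratio, dB = 20·log₁₀(V₂/V₁).
20·log₁₀(3.7/0.99) = 20·log₁₀(3.737) = 11.45 dB.

11.45 dB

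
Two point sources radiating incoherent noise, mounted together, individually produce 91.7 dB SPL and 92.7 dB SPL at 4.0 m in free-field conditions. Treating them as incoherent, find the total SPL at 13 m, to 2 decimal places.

85.00 dB SPL

Combined at 4.0 m: 10·log₁₀(10^(91.7/10)+10^(92.7/10)) = 95.239 dB SPL.
Then apply −20·log₁₀(13/4.0) = -10.238 dB → 85.00 dB SPL.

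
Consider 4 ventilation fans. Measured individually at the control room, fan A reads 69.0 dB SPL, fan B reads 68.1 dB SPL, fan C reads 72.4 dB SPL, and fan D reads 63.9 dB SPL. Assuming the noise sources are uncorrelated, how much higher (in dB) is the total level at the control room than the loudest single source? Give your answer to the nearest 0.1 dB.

Add the sources as powers (linear), then convert back to dB:
L_total = 10·log₁₀(10^(69.0/10) + 10^(68.1/10) + 10^(72.4/10) + 10^(63.9/10)) = 75.34 dB SPL.
Excess over the loudest (72.4 dB): 75.34 − 72.4 = 2.9 dB.

2.9 dB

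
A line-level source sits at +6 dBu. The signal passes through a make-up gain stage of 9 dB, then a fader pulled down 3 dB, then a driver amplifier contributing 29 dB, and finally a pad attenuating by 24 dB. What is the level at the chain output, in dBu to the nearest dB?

+17 dBu

In dB, series stages simply add:
+6 + 9 − 3 + 29 − 24 = +17 dBu.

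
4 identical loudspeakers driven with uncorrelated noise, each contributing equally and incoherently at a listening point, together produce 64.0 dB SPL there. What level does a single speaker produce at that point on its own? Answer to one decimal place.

4 equal incoherent sources add 10·log₁₀(4) = 6.02 dB over one source.
L_one = 64.0 − 6.02 = 58.0 dB SPL.

58.0 dB SPL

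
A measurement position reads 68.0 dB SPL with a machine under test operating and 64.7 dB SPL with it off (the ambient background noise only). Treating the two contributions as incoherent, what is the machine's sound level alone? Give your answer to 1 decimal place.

Remove the background by subtracting linear intensities:
L_src = 10·log₁₀(10^(68.0/10) − 10^(64.7/10)) = 10·log₁₀(3358000) = 65.3 dB SPL.

65.3 dB SPL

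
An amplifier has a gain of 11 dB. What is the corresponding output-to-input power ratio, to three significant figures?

12.6

Power ratio = 10^(dB/10).
10^(11/10) = 10^(1.100) = 12.6.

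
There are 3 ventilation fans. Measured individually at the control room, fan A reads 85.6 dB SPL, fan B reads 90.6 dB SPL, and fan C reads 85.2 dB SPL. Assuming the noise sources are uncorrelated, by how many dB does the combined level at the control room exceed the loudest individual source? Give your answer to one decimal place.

Uncorrelated sources add in intensity (power), not in dB.
L_total = 10·log₁₀(10^(85.6/10) + 10^(90.6/10) + 10^(85.2/10)) = 92.65 dB SPL.
Excess over the loudest (90.6 dB): 92.65 − 90.6 = 2.1 dB.

2.1 dB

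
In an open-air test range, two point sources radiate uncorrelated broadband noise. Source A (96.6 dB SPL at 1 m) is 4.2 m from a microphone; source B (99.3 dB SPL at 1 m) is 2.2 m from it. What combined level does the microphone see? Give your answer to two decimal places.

93.05 dB SPL

At the listener: L_A = 96.6 − 20·log₁₀(4.2) = 84.135 dB; L_B = 99.3 − 20·log₁₀(2.2) = 92.452 dB.
Combined: 10·log₁₀(10^(84.135/10)+10^(92.452/10)) = 93.05 dB SPL.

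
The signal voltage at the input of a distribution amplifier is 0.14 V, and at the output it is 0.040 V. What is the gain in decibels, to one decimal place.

For a voltage ratio, dB = 20·log₁₀(V₂/V₁).
20·log₁₀(0.040/0.14) = 20·log₁₀(0.2857) = -10.9 dB.

-10.9 dB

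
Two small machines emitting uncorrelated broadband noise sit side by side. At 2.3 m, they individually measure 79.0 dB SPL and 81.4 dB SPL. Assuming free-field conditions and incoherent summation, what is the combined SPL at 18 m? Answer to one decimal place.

Combined at 2.3 m: 10·log₁₀(10^(79.0/10)+10^(81.4/10)) = 83.37 dB SPL.
Then apply −20·log₁₀(18/2.3) = -17.87 dB → 65.5 dB SPL.

65.5 dB SPL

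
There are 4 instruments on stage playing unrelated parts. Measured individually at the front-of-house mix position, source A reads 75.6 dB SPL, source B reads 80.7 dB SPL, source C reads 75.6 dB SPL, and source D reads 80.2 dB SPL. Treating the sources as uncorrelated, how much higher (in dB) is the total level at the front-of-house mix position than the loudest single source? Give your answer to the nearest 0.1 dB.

Incoherent sources sum as intensities:
L_total = 10·log₁₀(10^(75.6/10) + 10^(80.7/10) + 10^(75.6/10) + 10^(80.2/10)) = 84.70 dB SPL.
Excess over the loudest (80.7 dB): 84.70 − 80.7 = 4.0 dB.

4.0 dB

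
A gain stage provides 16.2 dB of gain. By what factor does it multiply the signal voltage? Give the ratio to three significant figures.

6.46

Voltage ratio = 10^(dB/20).
10^(16.2/20) = 10^(0.8100) = 6.46.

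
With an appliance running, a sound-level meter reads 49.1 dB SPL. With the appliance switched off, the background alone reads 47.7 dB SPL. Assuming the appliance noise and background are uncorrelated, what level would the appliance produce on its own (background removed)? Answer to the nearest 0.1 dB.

43.5 dB SPL

Background correction is a power subtraction:
L_src = 10·log₁₀(10^(49.1/10) − 10^(47.7/10)) = 10·log₁₀(22400) = 43.5 dB SPL.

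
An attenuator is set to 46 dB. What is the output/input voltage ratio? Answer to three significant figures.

0.00501

Voltage ratio = 10^(dB/20).
10^(-46/20) = 10^(-2.300) = 0.00501.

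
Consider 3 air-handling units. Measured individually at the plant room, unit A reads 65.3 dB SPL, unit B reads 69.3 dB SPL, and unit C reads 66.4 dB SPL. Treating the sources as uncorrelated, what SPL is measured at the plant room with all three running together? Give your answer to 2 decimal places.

Add the sources as powers (linear), then convert back to dB:
L_total = 10·log₁₀(10^(65.3/10) + 10^(69.3/10) + 10^(66.4/10)) = 10·log₁₀(16260000) = 72.11 dB SPL.

72.11 dB SPL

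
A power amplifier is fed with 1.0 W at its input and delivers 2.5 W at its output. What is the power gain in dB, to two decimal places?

3.98 dB

Power ratio → dB uses the 10·log₁₀ form:
10·log₁₀(2.5/1.0) = 10·log₁₀(2.500) = 3.98 dB.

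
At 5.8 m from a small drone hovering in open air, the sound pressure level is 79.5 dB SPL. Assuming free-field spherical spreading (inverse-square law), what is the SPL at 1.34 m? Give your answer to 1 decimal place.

Free-field point source: level drops by 20·log₁₀ of the distance ratio.
ΔL = −20·log₁₀(1.34/5.8) = 12.73 dB, so L₂ = 79.5 + (12.73) = 92.2 dB SPL.

92.2 dB SPL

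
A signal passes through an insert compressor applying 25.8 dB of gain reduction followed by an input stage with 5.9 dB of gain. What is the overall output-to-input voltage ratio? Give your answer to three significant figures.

0.101

Net gain = (−25.8) + 5.9 = -19.9 dB.
Voltage ratio = 10^(-19.9/20) = 0.101.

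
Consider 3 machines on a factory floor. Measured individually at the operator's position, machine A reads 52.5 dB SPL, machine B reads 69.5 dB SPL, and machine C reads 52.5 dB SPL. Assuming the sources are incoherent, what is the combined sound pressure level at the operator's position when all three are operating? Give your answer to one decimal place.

Incoherent sources sum as intensities:
L_total = 10·log₁₀(10^(52.5/10) + 10^(69.5/10) + 10^(52.5/10)) = 10·log₁₀(9268000) = 69.7 dB SPL.

69.7 dB SPL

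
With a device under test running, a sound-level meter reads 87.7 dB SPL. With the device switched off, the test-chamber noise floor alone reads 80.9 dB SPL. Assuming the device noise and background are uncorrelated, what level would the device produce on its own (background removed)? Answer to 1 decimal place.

86.7 dB SPL

Remove the background by subtracting linear intensities:
L_src = 10·log₁₀(10^(87.7/10) − 10^(80.9/10)) = 10·log₁₀(465800000) = 86.7 dB SPL.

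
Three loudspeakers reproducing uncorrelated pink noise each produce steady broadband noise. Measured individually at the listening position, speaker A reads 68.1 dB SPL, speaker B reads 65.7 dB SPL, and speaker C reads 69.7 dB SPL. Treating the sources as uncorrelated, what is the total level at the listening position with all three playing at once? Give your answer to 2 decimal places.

Add the sources as powers (linear), then convert back to dB:
L_total = 10·log₁₀(10^(68.1/10) + 10^(65.7/10) + 10^(69.7/10)) = 10·log₁₀(19500000) = 72.90 dB SPL.

72.90 dB SPL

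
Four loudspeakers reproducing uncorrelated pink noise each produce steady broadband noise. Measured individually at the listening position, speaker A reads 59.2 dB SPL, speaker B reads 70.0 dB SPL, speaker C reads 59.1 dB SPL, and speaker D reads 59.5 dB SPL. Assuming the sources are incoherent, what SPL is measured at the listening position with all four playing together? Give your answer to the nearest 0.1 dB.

71.0 dB SPL

Add the sources as powers (linear), then convert back to dB:
L_total = 10·log₁₀(10^(59.2/10) + 10^(70.0/10) + 10^(59.1/10) + 10^(59.5/10)) = 10·log₁₀(12540000) = 71.0 dB SPL.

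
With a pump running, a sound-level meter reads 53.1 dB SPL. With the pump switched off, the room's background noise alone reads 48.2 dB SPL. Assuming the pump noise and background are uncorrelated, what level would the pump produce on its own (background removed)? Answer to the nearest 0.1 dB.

51.4 dB SPL

Subtract intensities: L_src = 10·log₁₀(10^(L_total/10) − 10^(L_bg/10)).
L_src = 10·log₁₀(10^(53.1/10) − 10^(48.2/10)) = 10·log₁₀(138100) = 51.4 dB SPL.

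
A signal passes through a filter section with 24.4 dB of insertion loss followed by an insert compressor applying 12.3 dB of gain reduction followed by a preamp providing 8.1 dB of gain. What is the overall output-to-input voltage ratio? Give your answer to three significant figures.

0.0372

Net gain = (−24.4) + (−12.3) + 8.1 = -28.6 dB.
Voltage ratio = 10^(-28.6/20) = 0.0372.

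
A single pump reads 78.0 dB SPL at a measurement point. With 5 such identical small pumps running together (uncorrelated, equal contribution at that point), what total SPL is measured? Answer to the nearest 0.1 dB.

5 equal incoherent sources raise the level by 10·log₁₀(5) = 6.99 dB.
L_total = 78.0 + 6.99 = 85.0 dB SPL.

85.0 dB SPL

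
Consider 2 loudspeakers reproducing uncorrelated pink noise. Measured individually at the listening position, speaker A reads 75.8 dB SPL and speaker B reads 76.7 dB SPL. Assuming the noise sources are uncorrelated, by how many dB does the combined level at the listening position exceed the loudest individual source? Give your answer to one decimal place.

Incoherent sources sum as intensities:
L_total = 10·log₁₀(10^(75.8/10) + 10^(76.7/10)) = 79.28 dB SPL.
Excess over the loudest (76.7 dB): 79.28 − 76.7 = 2.6 dB.

2.6 dB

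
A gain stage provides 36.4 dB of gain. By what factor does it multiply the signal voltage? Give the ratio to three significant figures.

Voltage ratio = 10^(dB/20).
10^(36.4/20) = 10^(1.820) = 66.1.

66.1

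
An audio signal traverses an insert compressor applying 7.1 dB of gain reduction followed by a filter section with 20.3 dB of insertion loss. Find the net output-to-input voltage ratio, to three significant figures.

Net gain = (−7.1) + (−20.3) = -27.4 dB.
Voltage ratio = 10^(-27.4/20) = 0.0427.

0.0427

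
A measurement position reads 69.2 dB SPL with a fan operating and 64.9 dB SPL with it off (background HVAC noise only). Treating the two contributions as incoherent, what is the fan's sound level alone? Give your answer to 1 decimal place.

67.2 dB SPL

Remove the background by subtracting linear intensities:
L_src = 10·log₁₀(10^(69.2/10) − 10^(64.9/10)) = 10·log₁₀(5227000) = 67.2 dB SPL.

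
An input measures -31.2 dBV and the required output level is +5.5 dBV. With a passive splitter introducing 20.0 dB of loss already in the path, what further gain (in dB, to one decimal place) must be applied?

The required make-up gain is the shortfall in the dB sum.
G = +5.5 − (-31.2) + 20.0 = 56.7 dB.

56.7 dB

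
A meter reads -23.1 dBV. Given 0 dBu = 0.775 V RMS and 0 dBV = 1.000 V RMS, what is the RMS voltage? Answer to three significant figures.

0.0700 V

V = 1.000 V × 10^(-23.1/20).
= 1.000 × 0.06998 = 0.0700 V.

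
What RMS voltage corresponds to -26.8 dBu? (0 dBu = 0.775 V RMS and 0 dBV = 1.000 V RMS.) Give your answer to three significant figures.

V = 0.775 V × 10^(-26.8/20).
= 0.775 × 0.04571 = 0.0354 V.

0.0354 V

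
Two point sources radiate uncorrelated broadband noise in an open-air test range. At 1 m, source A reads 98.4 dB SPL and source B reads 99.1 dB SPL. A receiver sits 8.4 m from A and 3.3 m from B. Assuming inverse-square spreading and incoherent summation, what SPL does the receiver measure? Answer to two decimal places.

89.27 dB SPL

At the listener: L_A = 98.4 − 20·log₁₀(8.4) = 79.914 dB; L_B = 99.1 − 20·log₁₀(3.3) = 88.730 dB.
Combined: 10·log₁₀(10^(79.914/10)+10^(88.730/10)) = 89.27 dB SPL.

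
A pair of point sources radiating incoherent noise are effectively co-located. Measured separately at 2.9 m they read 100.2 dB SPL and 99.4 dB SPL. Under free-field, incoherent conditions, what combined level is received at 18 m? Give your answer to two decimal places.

86.97 dB SPL

Combined at 2.9 m: 10·log₁₀(10^(100.2/10)+10^(99.4/10)) = 102.829 dB SPL.
Then apply −20·log₁₀(18/2.9) = -15.857 dB → 86.97 dB SPL.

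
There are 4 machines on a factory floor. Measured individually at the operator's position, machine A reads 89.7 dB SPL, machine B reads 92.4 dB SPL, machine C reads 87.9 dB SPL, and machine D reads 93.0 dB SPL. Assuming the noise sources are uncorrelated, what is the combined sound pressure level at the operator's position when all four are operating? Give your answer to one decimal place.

97.2 dB SPL

Add the sources as powers (linear), then convert back to dB:
L_total = 10·log₁₀(10^(89.7/10) + 10^(92.4/10) + 10^(87.9/10) + 10^(93.0/10)) = 10·log₁₀(5283000000) = 97.2 dB SPL.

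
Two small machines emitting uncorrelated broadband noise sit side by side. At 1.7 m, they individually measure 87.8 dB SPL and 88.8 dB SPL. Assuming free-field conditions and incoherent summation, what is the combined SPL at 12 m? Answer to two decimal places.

Combined at 1.7 m: 10·log₁₀(10^(87.8/10)+10^(88.8/10)) = 91.339 dB SPL.
Then apply −20·log₁₀(12/1.7) = -16.975 dB → 74.36 dB SPL.

74.36 dB SPL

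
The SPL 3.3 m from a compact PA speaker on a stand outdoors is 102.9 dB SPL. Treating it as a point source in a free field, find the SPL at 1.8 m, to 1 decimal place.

108.2 dB SPL

Free-field point source: level drops by 20·log₁₀ of the distance ratio.
ΔL = −20·log₁₀(1.8/3.3) = 5.26 dB, so L₂ = 102.9 + (5.26) = 108.2 dB SPL.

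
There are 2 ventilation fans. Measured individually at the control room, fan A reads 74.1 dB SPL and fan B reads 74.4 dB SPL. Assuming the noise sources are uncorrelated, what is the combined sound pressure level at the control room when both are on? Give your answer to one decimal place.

Uncorrelated sources add in intensity (power), not in dB.
L_total = 10·log₁₀(10^(74.1/10) + 10^(74.4/10)) = 10·log₁₀(53250000) = 77.3 dB SPL.

77.3 dB SPL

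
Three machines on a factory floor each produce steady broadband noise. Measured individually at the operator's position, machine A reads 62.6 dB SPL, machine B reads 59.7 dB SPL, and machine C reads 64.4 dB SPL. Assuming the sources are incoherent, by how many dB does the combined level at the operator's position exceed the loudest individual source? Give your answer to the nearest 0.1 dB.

Uncorrelated sources add in intensity (power), not in dB.
L_total = 10·log₁₀(10^(62.6/10) + 10^(59.7/10) + 10^(64.4/10)) = 67.41 dB SPL.
Excess over the loudest (64.4 dB): 67.41 − 64.4 = 3.0 dB.

3.0 dB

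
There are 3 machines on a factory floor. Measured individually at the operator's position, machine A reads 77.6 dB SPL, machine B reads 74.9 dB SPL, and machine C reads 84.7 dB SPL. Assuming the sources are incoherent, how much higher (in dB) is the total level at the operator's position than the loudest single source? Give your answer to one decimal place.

Add the sources as powers (linear), then convert back to dB:
L_total = 10·log₁₀(10^(77.6/10) + 10^(74.9/10) + 10^(84.7/10)) = 85.84 dB SPL.
Excess over the loudest (84.7 dB): 85.84 − 84.7 = 1.1 dB.

1.1 dB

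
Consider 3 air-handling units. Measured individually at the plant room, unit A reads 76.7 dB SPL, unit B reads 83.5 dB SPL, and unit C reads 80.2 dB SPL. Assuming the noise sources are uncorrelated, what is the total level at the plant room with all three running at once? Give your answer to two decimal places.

85.74 dB SPL

Add the sources as powers (linear), then convert back to dB:
L_total = 10·log₁₀(10^(76.7/10) + 10^(83.5/10) + 10^(80.2/10)) = 10·log₁₀(375400000) = 85.74 dB SPL.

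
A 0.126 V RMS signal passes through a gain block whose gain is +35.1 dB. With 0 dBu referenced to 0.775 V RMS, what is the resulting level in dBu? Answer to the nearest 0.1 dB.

+19.3 dBu

Input level: 20·log₁₀(0.126/0.775) = -15.78 dBu.
Output: -15.78 + 35.1 = +19.3 dBu.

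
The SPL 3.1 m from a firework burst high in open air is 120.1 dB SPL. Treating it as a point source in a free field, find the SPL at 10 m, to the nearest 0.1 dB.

Inverse-square spreading gives ΔL = −20·log₁₀(d₂/d₁).
ΔL = −20·log₁₀(10/3.1) = -10.17 dB, so L₂ = 120.1 + (-10.17) = 109.9 dB SPL.

109.9 dB SPL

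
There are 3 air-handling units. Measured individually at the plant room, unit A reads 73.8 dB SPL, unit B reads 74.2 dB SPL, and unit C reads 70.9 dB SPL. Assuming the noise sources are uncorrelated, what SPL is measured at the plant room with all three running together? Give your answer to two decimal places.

Uncorrelated sources add in intensity (power), not in dB.
L_total = 10·log₁₀(10^(73.8/10) + 10^(74.2/10) + 10^(70.9/10)) = 10·log₁₀(62590000) = 77.97 dB SPL.

77.97 dB SPL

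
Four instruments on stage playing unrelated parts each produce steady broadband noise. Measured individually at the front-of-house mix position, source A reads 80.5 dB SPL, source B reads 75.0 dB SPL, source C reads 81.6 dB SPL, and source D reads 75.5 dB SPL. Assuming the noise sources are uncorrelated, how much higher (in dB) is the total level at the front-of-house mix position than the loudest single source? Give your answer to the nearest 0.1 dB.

Add the sources as powers (linear), then convert back to dB:
L_total = 10·log₁₀(10^(80.5/10) + 10^(75.0/10) + 10^(81.6/10) + 10^(75.5/10)) = 85.10 dB SPL.
Excess over the loudest (81.6 dB): 85.10 − 81.6 = 3.5 dB.

3.5 dB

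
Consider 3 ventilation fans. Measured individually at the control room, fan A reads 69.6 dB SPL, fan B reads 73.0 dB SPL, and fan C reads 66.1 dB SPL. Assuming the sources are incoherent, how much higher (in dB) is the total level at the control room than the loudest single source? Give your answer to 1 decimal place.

Incoherent sources sum as intensities:
L_total = 10·log₁₀(10^(69.6/10) + 10^(73.0/10) + 10^(66.1/10)) = 75.20 dB SPL.
Excess over the loudest (73.0 dB): 75.20 − 73.0 = 2.2 dB.

2.2 dB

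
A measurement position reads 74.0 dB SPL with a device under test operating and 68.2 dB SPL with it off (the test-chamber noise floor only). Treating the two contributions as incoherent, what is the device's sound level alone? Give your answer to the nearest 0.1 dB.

72.7 dB SPL

Background correction is a power subtraction:
L_src = 10·log₁₀(10^(74.0/10) − 10^(68.2/10)) = 10·log₁₀(18510000) = 72.7 dB SPL.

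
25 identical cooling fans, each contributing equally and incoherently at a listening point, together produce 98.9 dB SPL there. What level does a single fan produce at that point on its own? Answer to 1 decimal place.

84.9 dB SPL

25 equal incoherent sources add 10·log₁₀(25) = 13.98 dB over one source.
L_one = 98.9 − 13.98 = 84.9 dB SPL.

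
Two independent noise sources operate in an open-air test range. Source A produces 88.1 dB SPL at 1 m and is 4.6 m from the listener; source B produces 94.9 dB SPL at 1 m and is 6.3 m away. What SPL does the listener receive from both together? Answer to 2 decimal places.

At the listener: L_A = 88.1 − 20·log₁₀(4.6) = 74.845 dB; L_B = 94.9 − 20·log₁₀(6.3) = 78.913 dB.
Combined: 10·log₁₀(10^(74.845/10)+10^(78.913/10)) = 80.35 dB SPL.

80.35 dB SPL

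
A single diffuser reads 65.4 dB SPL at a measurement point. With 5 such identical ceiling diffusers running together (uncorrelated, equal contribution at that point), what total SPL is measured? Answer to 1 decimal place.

5 equal incoherent sources raise the level by 10·log₁₀(5) = 6.99 dB.
L_total = 65.4 + 6.99 = 72.4 dB SPL.

72.4 dB SPL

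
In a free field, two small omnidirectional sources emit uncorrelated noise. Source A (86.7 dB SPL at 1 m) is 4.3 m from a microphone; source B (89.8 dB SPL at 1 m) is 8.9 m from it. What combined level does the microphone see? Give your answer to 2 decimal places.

At the listener: L_A = 86.7 − 20·log₁₀(4.3) = 74.031 dB; L_B = 89.8 − 20·log₁₀(8.9) = 70.812 dB.
Combined: 10·log₁₀(10^(74.031/10)+10^(70.812/10)) = 75.72 dB SPL.

75.72 dB SPL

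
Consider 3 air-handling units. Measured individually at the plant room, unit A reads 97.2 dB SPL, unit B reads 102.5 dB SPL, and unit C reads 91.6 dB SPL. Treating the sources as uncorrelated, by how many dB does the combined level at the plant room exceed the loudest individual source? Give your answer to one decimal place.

Incoherent sources sum as intensities:
L_total = 10·log₁₀(10^(97.2/10) + 10^(102.5/10) + 10^(91.6/10)) = 103.89 dB SPL.
Excess over the loudest (102.5 dB): 103.89 − 102.5 = 1.4 dB.

1.4 dB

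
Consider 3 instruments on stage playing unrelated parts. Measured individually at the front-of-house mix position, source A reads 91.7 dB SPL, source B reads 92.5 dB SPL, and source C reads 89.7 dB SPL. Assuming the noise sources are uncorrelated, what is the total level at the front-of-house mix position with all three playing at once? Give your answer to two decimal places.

Add the sources as powers (linear), then convert back to dB:
L_total = 10·log₁₀(10^(91.7/10) + 10^(92.5/10) + 10^(89.7/10)) = 10·log₁₀(4191000000) = 96.22 dB SPL.

96.22 dB SPL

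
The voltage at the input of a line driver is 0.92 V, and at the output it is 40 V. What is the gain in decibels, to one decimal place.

Voltage ratio → dB uses the 20·log₁₀ form:
20·log₁₀(40/0.92) = 20·log₁₀(43.48) = 32.8 dB.

32.8 dB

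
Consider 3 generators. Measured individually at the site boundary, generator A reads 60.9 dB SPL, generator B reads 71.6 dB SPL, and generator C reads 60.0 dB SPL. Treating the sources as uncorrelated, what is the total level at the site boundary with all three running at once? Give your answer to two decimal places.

Uncorrelated sources add in intensity (power), not in dB.
L_total = 10·log₁₀(10^(60.9/10) + 10^(71.6/10) + 10^(60.0/10)) = 10·log₁₀(16680000) = 72.22 dB SPL.

72.22 dB SPL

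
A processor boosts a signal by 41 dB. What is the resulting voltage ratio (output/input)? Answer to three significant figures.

112

Voltage ratio = 10^(dB/20).
10^(41/20) = 10^(2.050) = 112.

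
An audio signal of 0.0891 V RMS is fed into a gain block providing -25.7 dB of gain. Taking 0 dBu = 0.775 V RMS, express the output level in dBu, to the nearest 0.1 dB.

Input level: 20·log₁₀(0.0891/0.775) = -18.79 dBu.
Output: -18.79 − 25.7 = -44.5 dBu.

-44.5 dBu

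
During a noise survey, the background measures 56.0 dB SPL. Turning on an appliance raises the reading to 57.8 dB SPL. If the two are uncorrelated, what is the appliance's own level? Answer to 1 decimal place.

Subtract intensities: L_src = 10·log₁₀(10^(L_total/10) − 10^(L_bg/10)).
L_src = 10·log₁₀(10^(57.8/10) − 10^(56.0/10)) = 10·log₁₀(204500) = 53.1 dB SPL.

53.1 dB SPL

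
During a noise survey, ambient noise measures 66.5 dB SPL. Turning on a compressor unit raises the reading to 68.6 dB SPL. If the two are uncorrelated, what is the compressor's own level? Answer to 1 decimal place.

Subtract intensities: L_src = 10·log₁₀(10^(L_total/10) − 10^(L_bg/10)).
L_src = 10·log₁₀(10^(68.6/10) − 10^(66.5/10)) = 10·log₁₀(2778000) = 64.4 dB SPL.

64.4 dB SPL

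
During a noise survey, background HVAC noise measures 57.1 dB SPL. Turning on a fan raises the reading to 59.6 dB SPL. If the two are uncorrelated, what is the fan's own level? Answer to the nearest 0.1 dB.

Subtract intensities: L_src = 10·log₁₀(10^(L_total/10) − 10^(L_bg/10)).
L_src = 10·log₁₀(10^(59.6/10) − 10^(57.1/10)) = 10·log₁₀(399100) = 56.0 dB SPL.

56.0 dB SPL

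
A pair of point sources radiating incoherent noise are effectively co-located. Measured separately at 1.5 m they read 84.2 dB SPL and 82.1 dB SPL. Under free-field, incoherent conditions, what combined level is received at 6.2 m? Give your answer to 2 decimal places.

73.96 dB SPL

Combined at 1.5 m: 10·log₁₀(10^(84.2/10)+10^(82.1/10)) = 86.286 dB SPL.
Then apply −20·log₁₀(6.2/1.5) = -12.326 dB → 73.96 dB SPL.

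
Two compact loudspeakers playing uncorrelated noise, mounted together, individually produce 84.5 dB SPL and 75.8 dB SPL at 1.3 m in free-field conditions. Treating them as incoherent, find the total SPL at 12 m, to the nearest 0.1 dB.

65.7 dB SPL

Combined at 1.3 m: 10·log₁₀(10^(84.5/10)+10^(75.8/10)) = 85.05 dB SPL.
Then apply −20·log₁₀(12/1.3) = -19.30 dB → 65.7 dB SPL.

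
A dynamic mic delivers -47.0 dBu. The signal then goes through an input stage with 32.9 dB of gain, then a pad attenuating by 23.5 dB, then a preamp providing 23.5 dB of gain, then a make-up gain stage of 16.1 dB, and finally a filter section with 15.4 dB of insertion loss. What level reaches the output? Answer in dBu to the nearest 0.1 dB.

-13.4 dBu

In dB, series stages simply add:
-47.0 + 32.9 − 23.5 + 23.5 + 16.1 − 15.4 = -13.4 dBu.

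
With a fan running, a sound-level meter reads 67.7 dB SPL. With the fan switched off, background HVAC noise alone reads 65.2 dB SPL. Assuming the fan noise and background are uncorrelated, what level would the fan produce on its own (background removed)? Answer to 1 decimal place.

64.1 dB SPL

Subtract intensities: L_src = 10·log₁₀(10^(L_total/10) − 10^(L_bg/10)).
L_src = 10·log₁₀(10^(67.7/10) − 10^(65.2/10)) = 10·log₁₀(2577000) = 64.1 dB SPL.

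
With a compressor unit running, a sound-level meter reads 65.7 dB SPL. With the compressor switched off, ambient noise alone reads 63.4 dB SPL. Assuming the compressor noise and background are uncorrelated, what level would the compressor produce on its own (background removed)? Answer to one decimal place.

61.8 dB SPL

Subtract intensities: L_src = 10·log₁₀(10^(L_total/10) − 10^(L_bg/10)).
L_src = 10·log₁₀(10^(65.7/10) − 10^(63.4/10)) = 10·log₁₀(1528000) = 61.8 dB SPL.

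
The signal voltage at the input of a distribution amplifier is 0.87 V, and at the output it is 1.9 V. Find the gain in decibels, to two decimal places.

6.78 dB

For a voltage ratio, dB = 20·log₁₀(V₂/V₁).
20·log₁₀(1.9/0.87) = 20·log₁₀(2.184) = 6.78 dB.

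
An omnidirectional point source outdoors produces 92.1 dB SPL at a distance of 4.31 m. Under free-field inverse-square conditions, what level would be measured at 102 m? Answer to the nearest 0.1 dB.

Inverse-square spreading gives ΔL = −20·log₁₀(d₂/d₁).
ΔL = −20·log₁₀(102/4.31) = -27.48 dB, so L₂ = 92.1 + (-27.48) = 64.6 dB SPL.

64.6 dB SPL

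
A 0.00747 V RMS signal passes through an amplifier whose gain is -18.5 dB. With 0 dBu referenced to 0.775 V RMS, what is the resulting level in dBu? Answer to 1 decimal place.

Input level: 20·log₁₀(0.00747/0.775) = -40.32 dBu.
Output: -40.32 − 18.5 = -58.8 dBu.

-58.8 dBu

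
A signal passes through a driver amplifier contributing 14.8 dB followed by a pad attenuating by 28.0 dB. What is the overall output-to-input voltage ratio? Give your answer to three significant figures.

Net gain = 14.8 + (−28.0) = -13.2 dB.
Voltage ratio = 10^(-13.2/20) = 0.219.

0.219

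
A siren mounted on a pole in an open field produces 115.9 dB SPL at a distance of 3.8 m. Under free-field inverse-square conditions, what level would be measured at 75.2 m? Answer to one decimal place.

For a point source in a free field, ΔL = −20·log₁₀(d₂/d₁).
ΔL = −20·log₁₀(75.2/3.8) = -25.93 dB, so L₂ = 115.9 + (-25.93) = 90.0 dB SPL.

90.0 dB SPL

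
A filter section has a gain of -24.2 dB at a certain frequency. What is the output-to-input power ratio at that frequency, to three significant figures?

Power ratio = 10^(dB/10).
10^(-24.2/10) = 10^(-2.420) = 0.00380.

0.00380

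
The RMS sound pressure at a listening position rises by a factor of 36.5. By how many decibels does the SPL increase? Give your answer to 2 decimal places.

31.25 dB

Sound pressure is an amplitude quantity: ΔL = 20·log₁₀(p₂/p₁).
20·log₁₀(36.5) = 31.25 dB.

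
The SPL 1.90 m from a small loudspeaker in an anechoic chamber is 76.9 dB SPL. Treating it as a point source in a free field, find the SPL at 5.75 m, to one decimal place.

67.3 dB SPL

Inverse-square spreading gives ΔL = −20·log₁₀(d₂/d₁).
ΔL = −20·log₁₀(5.75/1.90) = -9.62 dB, so L₂ = 76.9 + (-9.62) = 67.3 dB SPL.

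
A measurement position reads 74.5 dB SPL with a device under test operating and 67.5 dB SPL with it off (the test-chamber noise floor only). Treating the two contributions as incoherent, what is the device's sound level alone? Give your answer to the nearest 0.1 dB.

Remove the background by subtracting linear intensities:
L_src = 10·log₁₀(10^(74.5/10) − 10^(67.5/10)) = 10·log₁₀(22560000) = 73.5 dB SPL.

73.5 dB SPL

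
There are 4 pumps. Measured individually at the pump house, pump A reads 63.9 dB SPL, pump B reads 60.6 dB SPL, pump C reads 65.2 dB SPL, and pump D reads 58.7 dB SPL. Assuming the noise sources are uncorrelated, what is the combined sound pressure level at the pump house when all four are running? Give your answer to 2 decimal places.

68.84 dB SPL

Uncorrelated sources add in intensity (power), not in dB.
L_total = 10·log₁₀(10^(63.9/10) + 10^(60.6/10) + 10^(65.2/10) + 10^(58.7/10)) = 10·log₁₀(7655000) = 68.84 dB SPL.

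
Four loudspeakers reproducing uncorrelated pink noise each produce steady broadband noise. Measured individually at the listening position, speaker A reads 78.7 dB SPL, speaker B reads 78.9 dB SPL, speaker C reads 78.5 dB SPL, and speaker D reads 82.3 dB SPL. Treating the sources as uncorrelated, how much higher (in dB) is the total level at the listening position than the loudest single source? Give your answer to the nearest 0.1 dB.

Incoherent sources sum as intensities:
L_total = 10·log₁₀(10^(78.7/10) + 10^(78.9/10) + 10^(78.5/10) + 10^(82.3/10)) = 85.94 dB SPL.
Excess over the loudest (82.3 dB): 85.94 − 82.3 = 3.6 dB.

3.6 dB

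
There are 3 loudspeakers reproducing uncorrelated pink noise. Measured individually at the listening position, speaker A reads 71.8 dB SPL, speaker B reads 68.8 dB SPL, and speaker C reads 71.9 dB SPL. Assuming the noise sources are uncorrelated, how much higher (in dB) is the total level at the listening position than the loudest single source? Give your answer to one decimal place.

3.9 dB

Add the sources as powers (linear), then convert back to dB:
L_total = 10·log₁₀(10^(71.8/10) + 10^(68.8/10) + 10^(71.9/10)) = 75.82 dB SPL.
Excess over the loudest (71.9 dB): 75.82 − 71.9 = 3.9 dB.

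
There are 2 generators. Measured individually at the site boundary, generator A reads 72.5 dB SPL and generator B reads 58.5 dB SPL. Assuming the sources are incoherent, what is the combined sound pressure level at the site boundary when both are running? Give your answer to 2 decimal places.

72.67 dB SPL

Uncorrelated sources add in intensity (power), not in dB.
L_total = 10·log₁₀(10^(72.5/10) + 10^(58.5/10)) = 10·log₁₀(18490000) = 72.67 dB SPL.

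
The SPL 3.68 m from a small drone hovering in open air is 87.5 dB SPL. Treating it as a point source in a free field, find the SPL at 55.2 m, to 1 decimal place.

64.0 dB SPL

Free-field point source: level drops by 20·log₁₀ of the distance ratio.
ΔL = −20·log₁₀(55.2/3.68) = -23.52 dB, so L₂ = 87.5 + (-23.52) = 64.0 dB SPL.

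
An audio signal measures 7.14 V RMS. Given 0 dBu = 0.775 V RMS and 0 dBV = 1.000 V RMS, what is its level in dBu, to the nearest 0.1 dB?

+19.3 dBu

dBu = 20·log₁₀(V / 0.775 V).
20·log₁₀(7.14/0.775) = +19.3 dBu.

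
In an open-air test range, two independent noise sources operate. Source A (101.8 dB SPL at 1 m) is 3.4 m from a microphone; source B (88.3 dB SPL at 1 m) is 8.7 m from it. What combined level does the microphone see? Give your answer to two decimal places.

91.20 dB SPL

At the listener: L_A = 101.8 − 20·log₁₀(3.4) = 91.170 dB; L_B = 88.3 − 20·log₁₀(8.7) = 69.510 dB.
Combined: 10·log₁₀(10^(91.170/10)+10^(69.510/10)) = 91.20 dB SPL.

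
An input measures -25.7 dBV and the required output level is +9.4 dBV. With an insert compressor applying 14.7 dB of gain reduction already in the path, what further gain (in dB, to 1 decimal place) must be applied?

The required make-up gain is the shortfall in the dB sum.
G = +9.4 − (-25.7) + 14.7 = 49.8 dB.

49.8 dB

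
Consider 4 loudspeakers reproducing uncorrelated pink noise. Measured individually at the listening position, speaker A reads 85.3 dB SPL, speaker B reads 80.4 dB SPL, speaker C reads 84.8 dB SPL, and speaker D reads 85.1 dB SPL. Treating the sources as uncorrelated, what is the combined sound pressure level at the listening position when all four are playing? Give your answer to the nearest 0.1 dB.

Uncorrelated sources add in intensity (power), not in dB.
L_total = 10·log₁₀(10^(85.3/10) + 10^(80.4/10) + 10^(84.8/10) + 10^(85.1/10)) = 10·log₁₀(1074000000) = 90.3 dB SPL.

90.3 dB SPL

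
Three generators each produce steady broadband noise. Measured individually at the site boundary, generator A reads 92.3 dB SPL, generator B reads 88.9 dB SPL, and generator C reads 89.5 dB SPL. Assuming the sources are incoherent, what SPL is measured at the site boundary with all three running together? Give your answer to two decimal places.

Incoherent sources sum as intensities:
L_total = 10·log₁₀(10^(92.3/10) + 10^(88.9/10) + 10^(89.5/10)) = 10·log₁₀(3366000000) = 95.27 dB SPL.

95.27 dB SPL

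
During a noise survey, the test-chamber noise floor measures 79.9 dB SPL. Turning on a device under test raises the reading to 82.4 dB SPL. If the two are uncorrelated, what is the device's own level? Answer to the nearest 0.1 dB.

78.8 dB SPL

Subtract intensities: L_src = 10·log₁₀(10^(L_total/10) − 10^(L_bg/10)).
L_src = 10·log₁₀(10^(82.4/10) − 10^(79.9/10)) = 10·log₁₀(76060000) = 78.8 dB SPL.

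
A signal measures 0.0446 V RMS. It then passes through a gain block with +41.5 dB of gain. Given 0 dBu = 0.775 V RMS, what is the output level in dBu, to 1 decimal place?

Input level: 20·log₁₀(0.0446/0.775) = -24.80 dBu.
Output: -24.80 + 41.5 = +16.7 dBu.

+16.7 dBu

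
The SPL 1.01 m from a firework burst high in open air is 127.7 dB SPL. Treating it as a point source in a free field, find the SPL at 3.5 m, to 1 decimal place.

116.9 dB SPL

Free-field point source: level drops by 20·log₁₀ of the distance ratio.
ΔL = −20·log₁₀(3.5/1.01) = -10.79 dB, so L₂ = 127.7 + (-10.79) = 116.9 dB SPL.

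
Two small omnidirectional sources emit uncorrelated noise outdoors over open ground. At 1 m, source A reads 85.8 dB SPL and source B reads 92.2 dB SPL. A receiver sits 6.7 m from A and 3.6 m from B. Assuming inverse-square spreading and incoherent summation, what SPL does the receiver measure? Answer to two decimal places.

At the listener: L_A = 85.8 − 20·log₁₀(6.7) = 69.279 dB; L_B = 92.2 − 20·log₁₀(3.6) = 81.074 dB.
Combined: 10·log₁₀(10^(69.279/10)+10^(81.074/10)) = 81.35 dB SPL.

81.35 dB SPL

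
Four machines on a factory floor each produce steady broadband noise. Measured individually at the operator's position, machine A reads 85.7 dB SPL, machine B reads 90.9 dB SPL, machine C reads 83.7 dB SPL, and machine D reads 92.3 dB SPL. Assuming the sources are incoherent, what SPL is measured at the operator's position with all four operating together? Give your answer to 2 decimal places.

95.48 dB SPL

Add the sources as powers (linear), then convert back to dB:
L_total = 10·log₁₀(10^(85.7/10) + 10^(90.9/10) + 10^(83.7/10) + 10^(92.3/10)) = 10·log₁₀(3534000000) = 95.48 dB SPL.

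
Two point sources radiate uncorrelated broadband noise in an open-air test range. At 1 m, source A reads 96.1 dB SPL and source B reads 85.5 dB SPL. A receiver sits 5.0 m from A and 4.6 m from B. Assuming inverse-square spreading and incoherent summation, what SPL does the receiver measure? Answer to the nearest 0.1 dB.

At the listener: L_A = 96.1 − 20·log₁₀(5.0) = 82.12 dB; L_B = 85.5 − 20·log₁₀(4.6) = 72.24 dB.
Combined: 10·log₁₀(10^(82.12/10)+10^(72.24/10)) = 82.5 dB SPL.

82.5 dB SPL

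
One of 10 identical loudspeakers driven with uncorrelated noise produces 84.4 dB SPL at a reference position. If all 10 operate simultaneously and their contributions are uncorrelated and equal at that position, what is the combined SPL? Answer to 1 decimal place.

94.4 dB SPL

10 equal incoherent sources raise the level by 10·log₁₀(10) = 10.00 dB.
L_total = 84.4 + 10.00 = 94.4 dB SPL.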